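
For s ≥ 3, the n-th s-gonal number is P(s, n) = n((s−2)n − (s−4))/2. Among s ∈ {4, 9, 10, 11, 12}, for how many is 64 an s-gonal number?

s = 4: P(4, 8) = 64. ✓
s = 9: P(9, 4) = 46 and P(9, 5) = 75; 64 is not s-gonal.
s = 10: P(10, 4) = 52 and P(10, 5) = 85; 64 is not s-gonal.
s = 11: P(11, 4) = 58 and P(11, 5) = 95; 64 is not s-gonal.
s = 12: P(12, 4) = 64. ✓
Hits: s ∈ {4, 12} → 2.

2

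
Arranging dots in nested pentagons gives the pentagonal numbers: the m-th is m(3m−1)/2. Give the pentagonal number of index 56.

The 56th pentagonal number is n(3n−1)/2 with n = 56.
56·(3·56 − 1)/2 = 56·167/2 = 4676.

4676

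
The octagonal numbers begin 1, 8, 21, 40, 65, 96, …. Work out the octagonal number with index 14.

560

The 14th octagonal number is n(3n−2) with n = 14.
14·(3·14 − 2) = 14·40 = 560.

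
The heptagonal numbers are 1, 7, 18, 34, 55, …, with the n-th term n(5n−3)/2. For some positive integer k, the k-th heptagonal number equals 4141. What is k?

41

Set n(5n−3)/2 = 4141, giving 5n² − 3n − 8282 = 0.
The discriminant is 9 + 40·4141 = 165649, and √165649 = 407.
So n = (3 + 407) / 10 = 410/10 = 41.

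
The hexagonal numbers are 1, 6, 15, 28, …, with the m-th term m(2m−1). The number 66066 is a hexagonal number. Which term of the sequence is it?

Set n(2n−1) = 66066, giving 2n² − n − 66066 = 0.
So n = (1 + 727) / 4 = 728/4 = 182.

182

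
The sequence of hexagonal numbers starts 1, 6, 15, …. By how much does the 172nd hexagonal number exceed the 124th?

28368

172·(2·172 − 1) = 58996 and 124·(2·124 − 1) = 30628.
Difference: 58996 − 30628 = 28368.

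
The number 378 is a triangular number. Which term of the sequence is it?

Set n(n+1)/2 = 378, giving n² + n − 756 = 0.
So n = (-1 + 55) / 2 = 54/2 = 27.

27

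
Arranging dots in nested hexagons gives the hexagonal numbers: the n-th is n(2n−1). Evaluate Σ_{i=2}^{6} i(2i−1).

160

Σ i(2i−1) = 2Σi² − Σi over i = 2..6.
Σi = 21 − 1 = 20 and Σi² = 91 − 1 = 90.
2·90 − 1·20 = 160.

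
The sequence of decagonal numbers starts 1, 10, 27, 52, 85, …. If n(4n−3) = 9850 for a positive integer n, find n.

Set n(4n−3) = 9850, giving 4n² − 3n − 9850 = 0.
So n = (3 + 397) / 8 = 400/8 = 50.
Check: 50·(4·50 − 3) = 9850. ✓

50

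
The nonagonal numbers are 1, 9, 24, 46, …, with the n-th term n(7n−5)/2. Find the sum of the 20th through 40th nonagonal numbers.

67270

Σ i(7i−5)/2 = (7Σi² − 5Σi) / 2 over i = 20..40.
Σi = 820 − 190 = 630 and Σi² = 22140 − 2470 = 19670.
(7·19670 − 5·630) / 2 = 134540/2 = 67270.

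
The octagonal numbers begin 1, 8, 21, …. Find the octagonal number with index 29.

29·(3·29 − 2) = 29·85 = 2465.

2465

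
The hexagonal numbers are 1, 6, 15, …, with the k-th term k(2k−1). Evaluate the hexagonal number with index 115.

115·(2·115 − 1) = 115·229 = 26335.

26335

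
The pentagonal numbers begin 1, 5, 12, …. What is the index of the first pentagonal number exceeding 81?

8

Solve n(3n−1)/2 > 81 for integer n.
The largest n with value ≤ 81 is 7 (since 70 ≤ 81 < 92), so the first above is n = 8, value 92.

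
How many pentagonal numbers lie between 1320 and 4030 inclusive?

23

The n-th pentagonal number is n(3n−1)/2.
Smallest index with value ≥ 1320: n = 30 (giving 1335).
Largest index with value ≤ 4030: n = 52 (giving 4030).
Indices 30 through 52: 23 terms.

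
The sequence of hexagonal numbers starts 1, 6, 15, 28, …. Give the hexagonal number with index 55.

The 55th hexagonal number is n(2n−1) with n = 55.
55·(2·55 − 1) = 55·109 = 5995.

5995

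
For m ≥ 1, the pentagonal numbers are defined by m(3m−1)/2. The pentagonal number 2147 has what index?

38

Set n(3n−1)/2 = 2147, giving 3n² − n − 4294 = 0.
The discriminant is 1 + 24·2147 = 51529, and √51529 = 227.
So n = (1 + 227) / 6 = 228/6 = 38.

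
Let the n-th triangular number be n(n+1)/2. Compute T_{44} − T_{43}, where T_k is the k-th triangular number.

44

Consecutive triangular numbers differ by n: T_{44} − T_{43} = 44.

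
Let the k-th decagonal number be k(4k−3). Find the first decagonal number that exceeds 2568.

2626

Solve n(4n−3) > 2568 for integer n.
The largest n with value ≤ 2568 is 25 (since 2425 ≤ 2568 < 2626), so the first above is n = 26, value 2626.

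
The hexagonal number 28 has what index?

Set n(2n−1) = 28, giving 2n² − n − 28 = 0.
The discriminant is 1 + 8·28 = 225, and √225 = 15.
So n = (1 + 15) / 4 = 16/4 = 4.

4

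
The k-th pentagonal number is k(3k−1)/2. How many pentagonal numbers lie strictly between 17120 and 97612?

148

The n-th pentagonal number is n(3n−1)/2.
Smallest index with value > 17120: n = 108 (giving 17442).
Largest index with value < 97612: n = 255 (giving 97410).
Indices 108 through 255: 148 terms.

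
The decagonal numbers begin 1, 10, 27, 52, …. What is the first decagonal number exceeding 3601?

Solve n(4n−3) > 3601 for integer n.
The largest n with value ≤ 3601 is 30 (since 3510 ≤ 3601 < 3751), so the first above is n = 31, value 3751.

3751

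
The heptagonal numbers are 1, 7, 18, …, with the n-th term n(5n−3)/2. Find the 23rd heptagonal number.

1288

The 23rd heptagonal number is n(5n−3)/2 with n = 23.
23·(5·23 − 3)/2 = 23·112/2 = 23·56 = 1288.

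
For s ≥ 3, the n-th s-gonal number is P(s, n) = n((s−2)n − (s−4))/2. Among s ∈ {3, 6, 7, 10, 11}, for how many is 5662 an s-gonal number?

1

s = 3: P(3, 105) = 5565 and P(3, 106) = 5671; 5662 is not s-gonal.
s = 6: P(6, 53) = 5565 and P(6, 54) = 5778; 5662 is not s-gonal.
s = 7: P(7, 47) = 5452 and P(7, 48) = 5688; 5662 is not s-gonal.
s = 10: P(10, 38) = 5662. ✓
s = 11: P(11, 35) = 5390 and P(11, 36) = 5706; 5662 is not s-gonal.
Hits: s ∈ {10} → 1.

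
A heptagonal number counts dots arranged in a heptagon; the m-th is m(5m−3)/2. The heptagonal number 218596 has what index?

Set n(5n−3)/2 = 218596, giving 5n² − 3n − 437192 = 0.
The discriminant is 9 + 40·218596 = 8743849, and √8743849 = 2957.
So n = (3 + 2957) / 10 = 2960/10 = 296.

296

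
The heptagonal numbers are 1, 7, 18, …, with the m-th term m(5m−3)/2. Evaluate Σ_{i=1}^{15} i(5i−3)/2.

Σ i(5i−3)/2 = (5Σi² − 3Σi) / 2 over i = 1..15.
Σi = 120 and Σi² = 1240.
(5·1240 − 3·120) / 2 = 5840/2 = 2920.

2920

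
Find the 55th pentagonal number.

4510

The 55th pentagonal number is n(3n−1)/2 with n = 55.
55·(3·55 − 1)/2 = 55·164/2 = 55·82 = 4510.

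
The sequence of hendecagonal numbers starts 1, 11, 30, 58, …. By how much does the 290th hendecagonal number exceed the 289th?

Consecutive hendecagonal numbers differ by 9n − 8: here 9·290 − 8 = 2602.

2602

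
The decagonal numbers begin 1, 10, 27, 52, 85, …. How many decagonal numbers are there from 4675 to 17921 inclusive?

33

The n-th decagonal number is n(4n−3).
Smallest index with value ≥ 4675: n = 35 (giving 4795).
Largest index with value ≤ 17921: n = 67 (giving 17755).
Indices 35 through 67: 33 terms.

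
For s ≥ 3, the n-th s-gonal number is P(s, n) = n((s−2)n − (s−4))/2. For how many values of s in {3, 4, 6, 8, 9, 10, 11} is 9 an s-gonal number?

s = 3: P(3, 3) = 6 and P(3, 4) = 10; 9 is not s-gonal.
s = 4: P(4, 3) = 9. ✓
s = 6: P(6, 2) = 6 and P(6, 3) = 15; 9 is not s-gonal.
s = 8: P(8, 2) = 8 and P(8, 3) = 21; 9 is not s-gonal.
s = 9: P(9, 2) = 9. ✓
s = 10: P(10, 1) = 1 and P(10, 2) = 10; 9 is not s-gonal.
s = 11: P(11, 1) = 1 and P(11, 2) = 11; 9 is not s-gonal.
Hits: s ∈ {4, 9} → 2.

2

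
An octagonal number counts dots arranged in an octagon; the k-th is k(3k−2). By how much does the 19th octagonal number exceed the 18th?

Consecutive octagonal numbers differ by 6n − 5: here 6·19 − 5 = 109.

109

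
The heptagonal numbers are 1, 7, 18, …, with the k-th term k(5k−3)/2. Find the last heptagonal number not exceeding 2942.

2839

Solve n(5n−3)/2 ≤ 2942 for integer n.
n = 34 gives 2839 ≤ 2942, while n = 35 gives 3010 > 2942; so the answer is 2839.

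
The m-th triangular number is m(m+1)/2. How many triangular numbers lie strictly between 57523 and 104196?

The n-th triangular number is n(n+1)/2.
Smallest index with value > 57523: n = 339 (giving 57630).
Largest index with value < 104196: n = 455 (giving 103740).
Indices 339 through 455: 117 terms.

117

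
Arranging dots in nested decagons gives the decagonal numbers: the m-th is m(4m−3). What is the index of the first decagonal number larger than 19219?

70

Solve n(4n−3) > 19219 for integer n.
The largest n with value ≤ 19219 is 69 (since 18837 ≤ 19219 < 19390), so the first above is n = 70, value 19390.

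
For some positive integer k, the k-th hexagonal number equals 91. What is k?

Set n(2n−1) = 91, giving 2n² − n − 91 = 0.
So n = (1 + 27) / 4 = 28/4 = 7.

7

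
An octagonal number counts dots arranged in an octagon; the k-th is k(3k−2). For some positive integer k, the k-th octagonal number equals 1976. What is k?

26

Set n(3n−2) = 1976, giving 3n² − 2n − 1976 = 0.
The discriminant is 4 + 12·1976 = 23716, and √23716 = 154.
So n = (2 + 154) / 6 = 156/6 = 26.
Check: 26·(3·26 − 2) = 1976. ✓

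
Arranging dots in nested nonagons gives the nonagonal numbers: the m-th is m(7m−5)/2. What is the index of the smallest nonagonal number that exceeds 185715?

Solve n(7n−5)/2 > 185715 for integer n.
The largest n with value ≤ 185715 is 230 (since 184575 ≤ 185715 < 186186), so the first above is n = 231, value 186186.

231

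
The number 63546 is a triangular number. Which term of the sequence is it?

Set n(n+1)/2 = 63546, giving n² + n − 127092 = 0.
So n = (-1 + 713) / 2 = 712/2 = 356.

356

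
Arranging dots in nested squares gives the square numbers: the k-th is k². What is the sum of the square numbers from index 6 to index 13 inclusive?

Σ_{i=6}^{13} i² = 819 − 55 = 764.

764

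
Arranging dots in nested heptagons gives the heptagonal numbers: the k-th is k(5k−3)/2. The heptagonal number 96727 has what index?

197

Set n(5n−3)/2 = 96727, giving 5n² − 3n − 193454 = 0.
The discriminant is 9 + 40·96727 = 3869089, and √3869089 = 1967.
So n = (3 + 1967) / 10 = 1970/10 = 197.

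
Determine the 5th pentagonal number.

5·(3·5 − 1)/2 = 5·14/2 = 5·7 = 35.

35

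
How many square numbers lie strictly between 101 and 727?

The n-th square number is n².
Smallest index with value > 101: n = 11 (giving 121).
Largest index with value < 727: n = 26 (giving 676).
Indices 11 through 26: 16 terms.

16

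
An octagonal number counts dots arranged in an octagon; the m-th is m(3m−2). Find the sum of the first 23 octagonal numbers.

12420

Σ i(3i−2) = 3Σi² − 2Σi over i = 1..23.
Σi = 276 and Σi² = 4324.
3·4324 − 2·276 = 12420.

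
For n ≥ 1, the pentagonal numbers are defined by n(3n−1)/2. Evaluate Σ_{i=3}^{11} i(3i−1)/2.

720

Σ i(3i−1)/2 = (3Σi² − Σi) / 2 over i = 3..11.
Σi = 66 − 3 = 63 and Σi² = 506 − 5 = 501.
(3·501 − 1·63) / 2 = 1440/2 = 720.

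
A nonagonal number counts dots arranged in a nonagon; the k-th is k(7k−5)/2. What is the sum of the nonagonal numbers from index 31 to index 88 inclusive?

Σ i(7i−5)/2 = (7Σi² − 5Σi) / 2 over i = 31..88.
Σi = 3916 − 465 = 3451 and Σi² = 231044 − 9455 = 221589.
(7·221589 − 5·3451) / 2 = 1533868/2 = 766934.

766934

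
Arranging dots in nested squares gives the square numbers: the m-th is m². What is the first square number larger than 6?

Solve n² > 6 for integer n.
The largest n with value ≤ 6 is 2 (since 4 ≤ 6 < 9), so the first above is n = 3, value 9.

9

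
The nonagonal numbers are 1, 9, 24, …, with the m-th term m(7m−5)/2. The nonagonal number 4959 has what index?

38

Set n(7n−5)/2 = 4959, giving 7n² − 5n − 9918 = 0.
The discriminant is 25 + 56·4959 = 277729, and √277729 = 527.
So n = (5 + 527) / 14 = 532/14 = 38.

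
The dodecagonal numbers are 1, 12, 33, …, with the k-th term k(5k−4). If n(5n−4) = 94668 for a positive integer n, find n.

138

Set n(5n−4) = 94668, giving 5n² − 4n − 94668 = 0.
So n = (4 + 1376) / 10 = 1380/10 = 138.
Check: 138·(5·138 − 4) = 94668. ✓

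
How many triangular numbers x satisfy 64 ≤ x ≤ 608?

24

The n-th triangular number is n(n+1)/2.
Smallest index with value ≥ 64: n = 11 (giving 66).
Largest index with value ≤ 608: n = 34 (giving 595).
Indices 11 through 34: 24 terms.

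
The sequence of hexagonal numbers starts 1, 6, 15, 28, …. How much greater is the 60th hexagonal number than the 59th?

237

Consecutive hexagonal numbers differ by 4n − 3: here 4·60 − 3 = 237.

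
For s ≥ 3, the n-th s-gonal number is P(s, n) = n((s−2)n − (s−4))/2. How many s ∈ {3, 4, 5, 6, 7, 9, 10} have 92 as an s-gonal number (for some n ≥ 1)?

s = 3: P(3, 13) = 91 and P(3, 14) = 105; 92 is not s-gonal.
s = 4: P(4, 9) = 81 and P(4, 10) = 100; 92 is not s-gonal.
s = 5: P(5, 8) = 92. ✓
s = 6: P(6, 7) = 91 and P(6, 8) = 120; 92 is not s-gonal.
s = 7: P(7, 6) = 81 and P(7, 7) = 112; 92 is not s-gonal.
s = 9: P(9, 5) = 75 and P(9, 6) = 111; 92 is not s-gonal.
s = 10: P(10, 5) = 85 and P(10, 6) = 126; 92 is not s-gonal.
Hits: s ∈ {5} → 1.

1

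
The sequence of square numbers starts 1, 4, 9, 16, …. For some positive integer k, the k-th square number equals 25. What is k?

5

We need n² = 25, so n = √25 = 5.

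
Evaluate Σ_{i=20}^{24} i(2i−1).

Σ i(2i−1) = 2Σi² − Σi over i = 20..24.
Σi = 300 − 190 = 110 and Σi² = 4900 − 2470 = 2430.
2·2430 − 1·110 = 4750.

4750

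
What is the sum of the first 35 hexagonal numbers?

29190

Σ i(2i−1) = 2Σi² − Σi over i = 1..35.
Σi = 630 and Σi² = 14910.
2·14910 − 1·630 = 29190.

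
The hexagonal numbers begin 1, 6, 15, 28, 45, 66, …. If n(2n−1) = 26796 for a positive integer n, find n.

Set n(2n−1) = 26796, giving 2n² − n − 26796 = 0.
The discriminant is 1 + 8·26796 = 214369, and √214369 = 463.
So n = (1 + 463) / 4 = 464/4 = 116.

116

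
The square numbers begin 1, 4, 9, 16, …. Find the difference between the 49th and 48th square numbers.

97

n² − (n−1)² = 2n − 1, so 49² − 48² = 2·49 − 1 = 97.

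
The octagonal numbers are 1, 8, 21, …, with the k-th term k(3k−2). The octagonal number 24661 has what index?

91

Set n(3n−2) = 24661, giving 3n² − 2n − 24661 = 0.
The discriminant is 4 + 12·24661 = 295936, and √295936 = 544.
So n = (2 + 544) / 6 = 546/6 = 91.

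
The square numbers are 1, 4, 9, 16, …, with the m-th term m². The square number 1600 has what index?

40

We need n² = 1600, so n = √1600 = 40.
Check: 40² = 1600. ✓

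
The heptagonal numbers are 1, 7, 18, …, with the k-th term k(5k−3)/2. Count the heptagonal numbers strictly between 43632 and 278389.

201

The n-th heptagonal number is n(5n−3)/2.
Smallest index with value > 43632: n = 133 (giving 44023).
Largest index with value < 278389: n = 333 (giving 276723).
Indices 133 through 333: 201 terms.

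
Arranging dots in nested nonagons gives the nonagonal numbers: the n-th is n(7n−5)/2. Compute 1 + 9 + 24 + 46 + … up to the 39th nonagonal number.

69940

Σ i(7i−5)/2 = (7Σi² − 5Σi) / 2 over i = 1..39.
Σi = 780 and Σi² = 20540.
(7·20540 − 5·780) / 2 = 139880/2 = 69940.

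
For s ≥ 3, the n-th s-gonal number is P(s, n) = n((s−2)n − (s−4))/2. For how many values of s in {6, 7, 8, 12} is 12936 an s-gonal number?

s = 6: P(6, 80) = 12720 and P(6, 81) = 13041; 12936 is not s-gonal.
s = 7: P(7, 72) = 12852 and P(7, 73) = 13213; 12936 is not s-gonal.
s = 8: P(8, 66) = 12936. ✓
s = 12: P(12, 51) = 12801 and P(12, 52) = 13312; 12936 is not s-gonal.
Hits: s ∈ {8} → 1.

1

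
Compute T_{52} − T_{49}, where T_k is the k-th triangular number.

52·53/2 = 1378 and 49·50/2 = 1225.
Difference: 1378 − 1225 = 153.

153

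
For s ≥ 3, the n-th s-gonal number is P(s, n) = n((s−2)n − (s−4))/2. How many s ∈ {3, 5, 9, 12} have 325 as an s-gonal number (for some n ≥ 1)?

2

s = 3: P(3, 25) = 325. ✓
s = 5: P(5, 14) = 287 and P(5, 15) = 330; 325 is not s-gonal.
s = 9: P(9, 10) = 325. ✓
s = 12: P(12, 8) = 288 and P(12, 9) = 369; 325 is not s-gonal.
Hits: s ∈ {3, 9} → 2.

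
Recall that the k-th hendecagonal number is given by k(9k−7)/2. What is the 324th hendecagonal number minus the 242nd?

324·(9·324 − 7)/2 = 471258 and 242·(9·242 − 7)/2 = 262691.
Difference: 471258 − 262691 = 208567.

208567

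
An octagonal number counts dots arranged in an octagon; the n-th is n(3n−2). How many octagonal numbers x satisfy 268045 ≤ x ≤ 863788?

The n-th octagonal number is n(3n−2).
Smallest index with value ≥ 268045: n = 300 (giving 269400).
Largest index with value ≤ 863788: n = 536 (giving 860816).
Indices 300 through 536: 237 terms.

237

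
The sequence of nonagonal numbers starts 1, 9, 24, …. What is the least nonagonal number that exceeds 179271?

Solve n(7n−5)/2 > 179271 for integer n.
The largest n with value ≤ 179271 is 226 (since 178201 ≤ 179271 < 179784), so the first above is n = 227, value 179784.

179784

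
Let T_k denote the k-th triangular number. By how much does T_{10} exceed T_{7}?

10·11/2 = 55 and 7·8/2 = 28.
Difference: 55 − 28 = 27.

27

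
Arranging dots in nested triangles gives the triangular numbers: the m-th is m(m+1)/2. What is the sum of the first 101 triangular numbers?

176851

Σ i(i+1)/2 = (Σi² + Σi) / 2 over i = 1..101.
Σi = 5151 and Σi² = 348551.
(1·348551 + 1·5151) / 2 = 353702/2 = 176851.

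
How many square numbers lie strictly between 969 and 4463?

The n-th square number is n².
Smallest index with value > 969: n = 32 (giving 1024).
Largest index with value < 4463: n = 66 (giving 4356).
Indices 32 through 66: 35 terms.

35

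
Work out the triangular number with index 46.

46·47/2 = 2162/2 = 1081.

1081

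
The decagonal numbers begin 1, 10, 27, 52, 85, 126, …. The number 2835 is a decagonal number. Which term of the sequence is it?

27

Set n(4n−3) = 2835, giving 4n² − 3n − 2835 = 0.
The discriminant is 9 + 16·2835 = 45369, and √45369 = 213.
So n = (3 + 213) / 8 = 216/8 = 27.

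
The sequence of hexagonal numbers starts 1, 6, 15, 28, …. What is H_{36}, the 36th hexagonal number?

2556

The 36th hexagonal number is n(2n−1) with n = 36.
36·(2·36 − 1) = 36·71 = 2556.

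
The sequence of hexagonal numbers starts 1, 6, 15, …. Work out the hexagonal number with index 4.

4·(2·4 − 1) = 4·7 = 28.

28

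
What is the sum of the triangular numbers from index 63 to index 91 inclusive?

Σ i(i+1)/2 = (Σi² + Σi) / 2 over i = 63..91.
Σi = 4186 − 1953 = 2233 and Σi² = 255346 − 81375 = 173971.
(1·173971 + 1·2233) / 2 = 176204/2 = 88102.

88102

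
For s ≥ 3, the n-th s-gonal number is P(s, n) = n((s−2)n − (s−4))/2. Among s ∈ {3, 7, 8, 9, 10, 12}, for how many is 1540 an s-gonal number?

2

s = 3: P(3, 55) = 1540. ✓
s = 7: P(7, 25) = 1525 and P(7, 26) = 1651; 1540 is not s-gonal.
s = 8: P(8, 22) = 1408 and P(8, 23) = 1541; 1540 is not s-gonal.
s = 9: P(9, 21) = 1491 and P(9, 22) = 1639; 1540 is not s-gonal.
s = 10: P(10, 20) = 1540. ✓
s = 12: P(12, 17) = 1377 and P(12, 18) = 1548; 1540 is not s-gonal.
Hits: s ∈ {3, 10} → 2.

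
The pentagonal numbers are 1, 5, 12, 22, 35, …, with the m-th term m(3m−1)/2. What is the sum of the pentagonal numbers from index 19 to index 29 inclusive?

9537

Σ i(3i−1)/2 = (3Σi² − Σi) / 2 over i = 19..29.
Σi = 435 − 171 = 264 and Σi² = 8555 − 2109 = 6446.
(3·6446 − 1·264) / 2 = 19074/2 = 9537.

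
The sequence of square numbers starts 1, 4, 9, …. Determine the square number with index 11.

11² = 121.

121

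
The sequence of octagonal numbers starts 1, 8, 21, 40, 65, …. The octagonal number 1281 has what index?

Set n(3n−2) = 1281, giving 3n² − 2n − 1281 = 0.
The discriminant is 4 + 12·1281 = 15376, and √15376 = 124.
So n = (2 + 124) / 6 = 126/6 = 21.
Check: 21·(3·21 − 2) = 1281. ✓

21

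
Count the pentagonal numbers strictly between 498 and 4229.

35

The n-th pentagonal number is n(3n−1)/2.
Smallest index with value > 498: n = 19 (giving 532).
Largest index with value < 4229: n = 53 (giving 4187).
Indices 19 through 53: 35 terms.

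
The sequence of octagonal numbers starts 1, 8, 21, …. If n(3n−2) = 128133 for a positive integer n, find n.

207

Set n(3n−2) = 128133, giving 3n² − 2n − 128133 = 0.
The discriminant is 4 + 12·128133 = 1537600, and √1537600 = 1240.
So n = (2 + 1240) / 6 = 1242/6 = 207.
Check: 207·(3·207 − 2) = 128133. ✓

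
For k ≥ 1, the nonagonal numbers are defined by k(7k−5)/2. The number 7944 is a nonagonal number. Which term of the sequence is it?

Set n(7n−5)/2 = 7944, giving 7n² − 5n − 15888 = 0.
So n = (5 + 667) / 14 = 672/14 = 48.
Check: 48·(7·48 − 5)/2 = 7944. ✓

48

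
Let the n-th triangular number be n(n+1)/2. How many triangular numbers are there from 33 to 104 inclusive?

6

The n-th triangular number is n(n+1)/2.
Smallest index with value ≥ 33: n = 8 (giving 36).
Largest index with value ≤ 104: n = 13 (giving 91).
Indices 8 through 13: 6 terms.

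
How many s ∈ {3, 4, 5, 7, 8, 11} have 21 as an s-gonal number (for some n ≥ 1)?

2

s = 3: P(3, 6) = 21. ✓
s = 4: P(4, 4) = 16 and P(4, 5) = 25; 21 is not s-gonal.
s = 5: P(5, 3) = 12 and P(5, 4) = 22; 21 is not s-gonal.
s = 7: P(7, 3) = 18 and P(7, 4) = 34; 21 is not s-gonal.
s = 8: P(8, 3) = 21. ✓
s = 11: P(11, 2) = 11 and P(11, 3) = 30; 21 is not s-gonal.
Hits: s ∈ {3, 8} → 2.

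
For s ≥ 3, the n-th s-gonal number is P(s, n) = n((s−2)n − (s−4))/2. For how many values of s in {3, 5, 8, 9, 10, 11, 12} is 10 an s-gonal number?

s = 3: P(3, 4) = 10. ✓
s = 5: P(5, 2) = 5 and P(5, 3) = 12; 10 is not s-gonal.
s = 8: P(8, 2) = 8 and P(8, 3) = 21; 10 is not s-gonal.
s = 9: P(9, 2) = 9 and P(9, 3) = 24; 10 is not s-gonal.
s = 10: P(10, 2) = 10. ✓
s = 11: P(11, 1) = 1 and P(11, 2) = 11; 10 is not s-gonal.
s = 12: P(12, 1) = 1 and P(12, 2) = 12; 10 is not s-gonal.
Hits: s ∈ {3, 10} → 2.

2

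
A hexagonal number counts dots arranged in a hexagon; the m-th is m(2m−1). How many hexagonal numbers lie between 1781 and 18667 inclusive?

66

The n-th hexagonal number is n(2n−1).
Smallest index with value ≥ 1781: n = 31 (giving 1891).
Largest index with value ≤ 18667: n = 96 (giving 18336).
Indices 31 through 96: 66 terms.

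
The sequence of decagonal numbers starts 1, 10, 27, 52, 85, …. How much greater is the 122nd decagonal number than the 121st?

969

Consecutive decagonal numbers differ by 8n − 7: here 8·122 − 7 = 969.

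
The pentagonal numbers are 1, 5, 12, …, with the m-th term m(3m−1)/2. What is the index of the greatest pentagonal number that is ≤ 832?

Solve n(3n−1)/2 ≤ 832 for integer n.
n = 23 gives 782 ≤ 832, while n = 24 gives 852 > 832; so the answer is index 23.

23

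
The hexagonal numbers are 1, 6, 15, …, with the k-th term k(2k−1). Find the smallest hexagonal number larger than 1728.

1770

Solve n(2n−1) > 1728 for integer n.
The largest n with value ≤ 1728 is 29 (since 1653 ≤ 1728 < 1770), so the first above is n = 30, value 1770.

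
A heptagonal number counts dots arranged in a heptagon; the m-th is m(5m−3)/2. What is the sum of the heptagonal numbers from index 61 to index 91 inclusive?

Σ i(5i−3)/2 = (5Σi² − 3Σi) / 2 over i = 61..91.
Σi = 4186 − 1830 = 2356 and Σi² = 255346 − 73810 = 181536.
(5·181536 − 3·2356) / 2 = 900612/2 = 450306.

450306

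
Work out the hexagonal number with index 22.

946

The 22nd hexagonal number is n(2n−1) with n = 22.
22·(2·22 − 1) = 22·43 = 946.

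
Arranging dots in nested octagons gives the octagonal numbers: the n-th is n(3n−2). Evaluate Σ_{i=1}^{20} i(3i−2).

8190

Σ i(3i−2) = 3Σi² − 2Σi over i = 1..20.
Σi = 210 and Σi² = 2870.
3·2870 − 2·210 = 8190.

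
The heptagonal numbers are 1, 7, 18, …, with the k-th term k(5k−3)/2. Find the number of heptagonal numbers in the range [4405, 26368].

61

The n-th heptagonal number is n(5n−3)/2.
Smallest index with value ≥ 4405: n = 43 (giving 4558).
Largest index with value ≤ 26368: n = 103 (giving 26368).
Indices 43 through 103: 61 terms.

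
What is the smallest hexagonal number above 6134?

6216

Solve n(2n−1) > 6134 for integer n.
The largest n with value ≤ 6134 is 55 (since 5995 ≤ 6134 < 6216), so the first above is n = 56, value 6216.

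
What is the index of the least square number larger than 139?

Solve n² > 139 for integer n.
The largest n with value ≤ 139 is 11 (since 121 ≤ 139 < 144), so the first above is n = 12, value 144.

12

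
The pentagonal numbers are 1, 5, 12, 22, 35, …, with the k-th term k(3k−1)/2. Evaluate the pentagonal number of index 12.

210

12·(3·12 − 1)/2 = 12·35/2 = 210.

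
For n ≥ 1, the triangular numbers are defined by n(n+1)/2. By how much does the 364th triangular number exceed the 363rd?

Consecutive triangular numbers differ by n: T_{364} − T_{363} = 364.

364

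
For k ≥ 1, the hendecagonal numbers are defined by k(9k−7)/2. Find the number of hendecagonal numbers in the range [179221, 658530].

The n-th hendecagonal number is n(9n−7)/2.
Smallest index with value ≥ 179221: n = 200 (giving 179300).
Largest index with value ≤ 658530: n = 382 (giving 655321).
Indices 200 through 382: 183 terms.

183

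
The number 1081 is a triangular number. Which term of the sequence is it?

46

Set n(n+1)/2 = 1081, giving n² + n − 2162 = 0.
So n = (-1 + 93) / 2 = 92/2 = 46.
Check: 46·47/2 = 1081. ✓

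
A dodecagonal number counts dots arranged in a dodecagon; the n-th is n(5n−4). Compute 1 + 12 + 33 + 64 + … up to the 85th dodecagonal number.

1027055

Σ i(5i−4) = 5Σi² − 4Σi over i = 1..85.
Σi = 3655 and Σi² = 208335.
5·208335 − 4·3655 = 1027055.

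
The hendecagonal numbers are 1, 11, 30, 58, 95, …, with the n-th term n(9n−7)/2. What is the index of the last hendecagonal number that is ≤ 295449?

Solve n(9n−7)/2 ≤ 295449 for integer n.
n = 256 gives 294016 ≤ 295449, while n = 257 gives 296321 > 295449; so the answer is index 256.

256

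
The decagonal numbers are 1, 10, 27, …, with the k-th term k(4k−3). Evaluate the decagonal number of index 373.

373·(4·373 − 3) = 373·1489 = 555397.

555397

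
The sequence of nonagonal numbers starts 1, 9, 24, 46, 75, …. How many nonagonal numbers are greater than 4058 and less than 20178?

The n-th nonagonal number is n(7n−5)/2.
Smallest index with value > 4058: n = 35 (giving 4200).
Largest index with value < 20178: n = 76 (giving 20026).
Indices 35 through 76: 42 terms.

42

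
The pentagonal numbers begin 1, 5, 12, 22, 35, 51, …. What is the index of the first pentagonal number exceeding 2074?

38

Solve n(3n−1)/2 > 2074 for integer n.
The largest n with value ≤ 2074 is 37 (since 2035 ≤ 2074 < 2147), so the first above is n = 38, value 2147.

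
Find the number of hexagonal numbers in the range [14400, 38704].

The n-th hexagonal number is n(2n−1).
Smallest index with value ≥ 14400: n = 86 (giving 14706).
Largest index with value ≤ 38704: n = 139 (giving 38503).
Indices 86 through 139: 54 terms.

54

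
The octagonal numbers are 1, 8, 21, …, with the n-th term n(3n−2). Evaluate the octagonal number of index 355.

The 355th octagonal number is n(3n−2) with n = 355.
355·(3·355 − 2) = 355·1063 = 377365.

377365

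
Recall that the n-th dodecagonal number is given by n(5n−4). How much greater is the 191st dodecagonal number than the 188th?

191·(5·191 − 4) = 181641 and 188·(5·188 − 4) = 175968.
Difference: 181641 − 175968 = 5673.

5673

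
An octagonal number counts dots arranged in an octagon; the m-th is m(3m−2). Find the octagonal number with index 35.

3605

The 35th octagonal number is n(3n−2) with n = 35.
35·(3·35 − 2) = 35·103 = 3605.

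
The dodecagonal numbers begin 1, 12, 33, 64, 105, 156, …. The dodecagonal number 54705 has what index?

105

Set n(5n−4) = 54705, giving 5n² − 4n − 54705 = 0.
So n = (4 + 1046) / 10 = 1050/10 = 105.
Check: 105·(5·105 − 4) = 54705. ✓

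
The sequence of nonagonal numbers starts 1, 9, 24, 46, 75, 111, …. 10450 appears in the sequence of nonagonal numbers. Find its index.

Set n(7n−5)/2 = 10450, giving 7n² − 5n − 20900 = 0.
The discriminant is 25 + 56·10450 = 585225, and √585225 = 765.
So n = (5 + 765) / 14 = 770/14 = 55.

55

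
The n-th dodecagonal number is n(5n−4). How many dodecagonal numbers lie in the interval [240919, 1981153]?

410

The n-th dodecagonal number is n(5n−4).
Smallest index with value ≥ 240919: n = 220 (giving 241120).
Largest index with value ≤ 1981153: n = 629 (giving 1975689).
Indices 220 through 629: 410 terms.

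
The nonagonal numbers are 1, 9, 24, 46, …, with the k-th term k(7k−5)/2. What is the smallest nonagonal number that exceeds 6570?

6666

Solve n(7n−5)/2 > 6570 for integer n.
The largest n with value ≤ 6570 is 43 (since 6364 ≤ 6570 < 6666), so the first above is n = 44, value 6666.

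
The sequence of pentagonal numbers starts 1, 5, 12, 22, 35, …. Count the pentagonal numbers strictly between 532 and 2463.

The n-th pentagonal number is n(3n−1)/2.
Smallest index with value > 532: n = 20 (giving 590).
Largest index with value < 2463: n = 40 (giving 2380).
Indices 20 through 40: 21 terms.

21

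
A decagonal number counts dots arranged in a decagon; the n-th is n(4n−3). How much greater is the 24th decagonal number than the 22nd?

24·(4·24 − 3) = 2232 and 22·(4·22 − 3) = 1870.
Difference: 2232 − 1870 = 362.

362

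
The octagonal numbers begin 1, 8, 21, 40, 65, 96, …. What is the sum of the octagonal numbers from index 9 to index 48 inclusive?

Σ i(3i−2) = 3Σi² − 2Σi over i = 9..48.
Σi = 1176 − 36 = 1140 and Σi² = 38024 − 204 = 37820.
3·37820 − 2·1140 = 111180.

111180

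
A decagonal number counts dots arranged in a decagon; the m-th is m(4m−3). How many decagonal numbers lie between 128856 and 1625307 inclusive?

458

The n-th decagonal number is n(4n−3).
Smallest index with value ≥ 128856: n = 180 (giving 129060).
Largest index with value ≤ 1625307: n = 637 (giving 1621165).
Indices 180 through 637: 458 terms.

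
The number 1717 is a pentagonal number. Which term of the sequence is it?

Set n(3n−1)/2 = 1717, giving 3n² − n − 3434 = 0.
The discriminant is 1 + 24·1717 = 41209, and √41209 = 203.
So n = (1 + 203) / 6 = 204/6 = 34.

34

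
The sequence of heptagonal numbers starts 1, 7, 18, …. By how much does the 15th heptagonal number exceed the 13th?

15·(5·15 − 3)/2 = 540 and 13·(5·13 − 3)/2 = 403.
Difference: 540 − 403 = 137.

137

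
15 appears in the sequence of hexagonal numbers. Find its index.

3

Set n(2n−1) = 15, giving 2n² − n − 15 = 0.
The discriminant is 1 + 8·15 = 121, and √121 = 11.
So n = (1 + 11) / 4 = 12/4 = 3.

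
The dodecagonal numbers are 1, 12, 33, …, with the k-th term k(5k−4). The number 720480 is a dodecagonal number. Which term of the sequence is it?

Set n(5n−4) = 720480, giving 5n² − 4n − 720480 = 0.
The discriminant is 16 + 20·720480 = 14409616, and √14409616 = 3796.
So n = (4 + 3796) / 10 = 3800/10 = 380.
Check: 380·(5·380 − 4) = 720480. ✓

380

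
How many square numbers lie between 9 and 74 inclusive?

The n-th square number is n².
Smallest index with value ≥ 9: n = 3 (giving 9).
Largest index with value ≤ 74: n = 8 (giving 64).
Indices 3 through 8: 6 terms.

6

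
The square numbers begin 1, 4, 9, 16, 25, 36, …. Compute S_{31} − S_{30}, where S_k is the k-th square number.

61

n² − (n−1)² = 2n − 1, so 31² − 30² = 2·31 − 1 = 61.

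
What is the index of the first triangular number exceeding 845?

41

Solve n(n+1)/2 > 845 for integer n.
The largest n with value ≤ 845 is 40 (since 820 ≤ 845 < 861), so the first above is n = 41, value 861.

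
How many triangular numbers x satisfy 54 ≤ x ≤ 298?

The n-th triangular number is n(n+1)/2.
Smallest index with value ≥ 54: n = 10 (giving 55).
Largest index with value ≤ 298: n = 23 (giving 276).
Indices 10 through 23: 14 terms.

14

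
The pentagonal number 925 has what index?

Set n(3n−1)/2 = 925, giving 3n² − n − 1850 = 0.
The discriminant is 1 + 24·925 = 22201, and √22201 = 149.
So n = (1 + 149) / 6 = 150/6 = 25.

25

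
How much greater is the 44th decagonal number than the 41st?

1011

44·(4·44 − 3) = 7612 and 41·(4·41 − 3) = 6601.
Difference: 7612 − 6601 = 1011.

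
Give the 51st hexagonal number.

The 51st hexagonal number is n(2n−1) with n = 51.
51·(2·51 − 1) = 51·101 = 5151.

5151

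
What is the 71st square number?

71² = 5041.

5041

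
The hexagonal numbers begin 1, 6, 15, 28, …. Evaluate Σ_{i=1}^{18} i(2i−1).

Σ i(2i−1) = 2Σi² − Σi over i = 1..18.
Σi = 171 and Σi² = 2109.
2·2109 − 1·171 = 4047.

4047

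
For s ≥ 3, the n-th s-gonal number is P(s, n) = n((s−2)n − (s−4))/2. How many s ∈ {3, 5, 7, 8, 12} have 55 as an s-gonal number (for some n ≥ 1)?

2

s = 3: P(3, 10) = 55. ✓
s = 5: P(5, 6) = 51 and P(5, 7) = 70; 55 is not s-gonal.
s = 7: P(7, 5) = 55. ✓
s = 8: P(8, 4) = 40 and P(8, 5) = 65; 55 is not s-gonal.
s = 12: P(12, 3) = 33 and P(12, 4) = 64; 55 is not s-gonal.
Hits: s ∈ {3, 7} → 2.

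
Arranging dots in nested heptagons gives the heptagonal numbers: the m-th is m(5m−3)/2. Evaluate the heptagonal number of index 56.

56·(5·56 − 3)/2 = 56·277/2 = 7756.

7756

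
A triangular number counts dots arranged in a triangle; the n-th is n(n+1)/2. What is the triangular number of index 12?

The 12th triangular number is n(n+1)/2 with n = 12.
12·13/2 = 156/2 = 78.

78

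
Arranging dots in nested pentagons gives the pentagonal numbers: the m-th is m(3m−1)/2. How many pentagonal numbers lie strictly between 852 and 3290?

22

The n-th pentagonal number is n(3n−1)/2.
Smallest index with value > 852: n = 25 (giving 925).
Largest index with value < 3290: n = 46 (giving 3151).
Indices 25 through 46: 22 terms.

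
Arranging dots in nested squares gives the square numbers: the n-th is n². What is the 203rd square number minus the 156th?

203² = 41209 and 156² = 24336.
Difference: 41209 − 24336 = 16873.

16873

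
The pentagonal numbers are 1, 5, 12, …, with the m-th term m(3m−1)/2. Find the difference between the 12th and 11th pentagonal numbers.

Consecutive pentagonal numbers differ by 3n − 2: here 3·12 − 2 = 34.

34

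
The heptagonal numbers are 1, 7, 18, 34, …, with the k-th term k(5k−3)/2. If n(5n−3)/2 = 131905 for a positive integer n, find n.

230

Set n(5n−3)/2 = 131905, giving 5n² − 3n − 263810 = 0.
The discriminant is 9 + 40·131905 = 5276209, and √5276209 = 2297.
So n = (3 + 2297) / 10 = 2300/10 = 230.
Check: 230·(5·230 − 3)/2 = 131905. ✓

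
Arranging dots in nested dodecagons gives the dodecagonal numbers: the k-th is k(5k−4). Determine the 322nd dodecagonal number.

517132

The 322nd dodecagonal number is n(5n−4) with n = 322.
322·(5·322 − 4) = 322·1606 = 517132.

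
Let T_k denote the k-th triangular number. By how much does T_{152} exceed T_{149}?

453

152·153/2 = 11628 and 149·150/2 = 11175.
Difference: 11628 − 11175 = 453.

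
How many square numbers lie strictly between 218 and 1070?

The n-th square number is n².
Smallest index with value > 218: n = 15 (giving 225).
Largest index with value < 1070: n = 32 (giving 1024).
Indices 15 through 32: 18 terms.

18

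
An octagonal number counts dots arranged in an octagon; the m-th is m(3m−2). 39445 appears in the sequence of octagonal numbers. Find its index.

Set n(3n−2) = 39445, giving 3n² − 2n − 39445 = 0.
The discriminant is 4 + 12·39445 = 473344, and √473344 = 688.
So n = (2 + 688) / 6 = 690/6 = 115.
Check: 115·(3·115 − 2) = 39445. ✓

115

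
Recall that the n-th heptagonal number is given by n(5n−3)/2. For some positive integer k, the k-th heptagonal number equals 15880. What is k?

Set n(5n−3)/2 = 15880, giving 5n² − 3n − 31760 = 0.
The discriminant is 9 + 40·15880 = 635209, and √635209 = 797.
So n = (3 + 797) / 10 = 800/10 = 80.

80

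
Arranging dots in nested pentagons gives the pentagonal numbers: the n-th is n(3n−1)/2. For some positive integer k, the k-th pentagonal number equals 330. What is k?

15

Set n(3n−1)/2 = 330, giving 3n² − n − 660 = 0.
So n = (1 + 89) / 6 = 90/6 = 15.
Check: 15·(3·15 − 1)/2 = 330. ✓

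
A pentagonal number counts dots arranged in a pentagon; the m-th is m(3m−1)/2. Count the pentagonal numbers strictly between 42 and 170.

The n-th pentagonal number is n(3n−1)/2.
Smallest index with value > 42: n = 6 (giving 51).
Largest index with value < 170: n = 10 (giving 145).
Indices 6 through 10: 5 terms.

5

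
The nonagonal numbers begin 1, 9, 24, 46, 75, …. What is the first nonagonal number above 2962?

Solve n(7n−5)/2 > 2962 for integer n.
The largest n with value ≤ 2962 is 29 (since 2871 ≤ 2962 < 3075), so the first above is n = 30, value 3075.

3075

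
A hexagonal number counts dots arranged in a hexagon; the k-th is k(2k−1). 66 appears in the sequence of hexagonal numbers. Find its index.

Set n(2n−1) = 66, giving 2n² − n − 66 = 0.
The discriminant is 1 + 8·66 = 529, and √529 = 23.
So n = (1 + 23) / 4 = 24/4 = 6.

6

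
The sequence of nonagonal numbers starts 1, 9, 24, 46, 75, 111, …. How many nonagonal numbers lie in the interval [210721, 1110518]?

318

The n-th nonagonal number is n(7n−5)/2.
Smallest index with value ≥ 210721: n = 246 (giving 211191).
Largest index with value ≤ 1110518: n = 563 (giving 1107984).
Indices 246 through 563: 318 terms.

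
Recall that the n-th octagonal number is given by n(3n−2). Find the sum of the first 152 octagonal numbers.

Σ i(3i−2) = 3Σi² − 2Σi over i = 1..152.
Σi = 11628 and Σi² = 1182180.
3·1182180 − 2·11628 = 3523284.

3523284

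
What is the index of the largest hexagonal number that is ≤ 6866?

Solve n(2n−1) ≤ 6866 for integer n.
n = 58 gives 6670 ≤ 6866, while n = 59 gives 6903 > 6866; so the answer is index 58.

58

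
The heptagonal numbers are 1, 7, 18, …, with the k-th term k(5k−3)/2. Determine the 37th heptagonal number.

37·(5·37 − 3)/2 = 37·182/2 = 37·91 = 3367.

3367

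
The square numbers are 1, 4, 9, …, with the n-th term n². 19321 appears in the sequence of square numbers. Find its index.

We need n² = 19321, so n = √19321 = 139.

139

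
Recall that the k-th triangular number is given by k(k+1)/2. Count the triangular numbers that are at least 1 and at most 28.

The n-th triangular number is n(n+1)/2.
Smallest index with value ≥ 1: n = 1 (giving 1).
Largest index with value ≤ 28: n = 7 (giving 28).
Indices 1 through 7: 7 terms.

7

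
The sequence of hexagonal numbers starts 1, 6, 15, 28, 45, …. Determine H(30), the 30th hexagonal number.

The 30th hexagonal number is n(2n−1) with n = 30.
30·(2·30 − 1) = 30·59 = 1770.

1770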